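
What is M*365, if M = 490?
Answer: 178850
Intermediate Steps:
M*365 = 490*365 = 178850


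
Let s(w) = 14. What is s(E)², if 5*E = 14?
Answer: 196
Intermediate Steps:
E = 14/5 (E = (⅕)*14 = 14/5 ≈ 2.8000)
s(E)² = 14² = 196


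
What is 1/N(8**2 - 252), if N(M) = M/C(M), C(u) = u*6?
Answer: 6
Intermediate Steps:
C(u) = 6*u
N(M) = 1/6 (N(M) = M/((6*M)) = M*(1/(6*M)) = 1/6)
1/N(8**2 - 252) = 1/(1/6) = 6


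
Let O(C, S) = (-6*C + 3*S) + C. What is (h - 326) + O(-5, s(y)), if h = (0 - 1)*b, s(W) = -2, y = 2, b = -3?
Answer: -304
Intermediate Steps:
O(C, S) = -5*C + 3*S
h = 3 (h = (0 - 1)*(-3) = -1*(-3) = 3)
(h - 326) + O(-5, s(y)) = (3 - 326) + (-5*(-5) + 3*(-2)) = -323 + (25 - 6) = -323 + 19 = -304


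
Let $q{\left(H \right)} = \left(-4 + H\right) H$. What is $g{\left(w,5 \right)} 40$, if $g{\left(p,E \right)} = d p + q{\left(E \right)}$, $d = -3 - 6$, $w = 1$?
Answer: $-160$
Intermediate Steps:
$q{\left(H \right)} = H \left(-4 + H\right)$
$d = -9$ ($d = -3 - 6 = -9$)
$g{\left(p,E \right)} = - 9 p + E \left(-4 + E\right)$
$g{\left(w,5 \right)} 40 = \left(\left(-9\right) 1 + 5 \left(-4 + 5\right)\right) 40 = \left(-9 + 5 \cdot 1\right) 40 = \left(-9 + 5\right) 40 = \left(-4\right) 40 = -160$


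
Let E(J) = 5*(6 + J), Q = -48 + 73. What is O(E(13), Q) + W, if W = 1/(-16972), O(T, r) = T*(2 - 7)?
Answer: -8061701/16972 ≈ -475.00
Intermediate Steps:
Q = 25
E(J) = 30 + 5*J
O(T, r) = -5*T (O(T, r) = T*(-5) = -5*T)
W = -1/16972 ≈ -5.8921e-5
O(E(13), Q) + W = -5*(30 + 5*13) - 1/16972 = -5*(30 + 65) - 1/16972 = -5*95 - 1/16972 = -475 - 1/16972 = -8061701/16972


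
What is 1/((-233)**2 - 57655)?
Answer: -1/3366 ≈ -0.00029709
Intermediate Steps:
1/((-233)**2 - 57655) = 1/(54289 - 57655) = 1/(-3366) = -1/3366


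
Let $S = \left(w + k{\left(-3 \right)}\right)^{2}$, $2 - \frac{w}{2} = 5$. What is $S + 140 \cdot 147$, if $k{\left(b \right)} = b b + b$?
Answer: $20580$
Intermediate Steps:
$w = -6$ ($w = 4 - 10 = -6$)
$k{\left(b \right)} = b + b^{2}$ ($k{\left(b \right)} = b^{2} + b = b + b^{2}$)
$S = 0$ ($S = \left(-6 - 3 \left(1 - 3\right)\right)^{2} = \left(-6 - -6\right)^{2} = \left(-6 + 6\right)^{2} = 0^{2} = 0$)
$S + 140 \cdot 147 = 0 + 140 \cdot 147 = 0 + 20580 = 20580$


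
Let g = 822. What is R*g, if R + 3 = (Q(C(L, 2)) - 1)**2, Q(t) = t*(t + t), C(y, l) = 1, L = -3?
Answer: -1644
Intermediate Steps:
Q(t) = 2*t**2 (Q(t) = t*(2*t) = 2*t**2)
R = -2 (R = -3 + (2*1**2 - 1)**2 = -3 + (2*1 - 1)**2 = -3 + (2 - 1)**2 = -3 + 1**2 = -3 + 1 = -2)
R*g = -2*822 = -1644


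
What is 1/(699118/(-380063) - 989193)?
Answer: -380063/375956358277 ≈ -1.0109e-6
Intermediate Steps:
1/(699118/(-380063) - 989193) = 1/(699118*(-1/380063) - 989193) = 1/(-699118/380063 - 989193) = 1/(-375956358277/380063) = -380063/375956358277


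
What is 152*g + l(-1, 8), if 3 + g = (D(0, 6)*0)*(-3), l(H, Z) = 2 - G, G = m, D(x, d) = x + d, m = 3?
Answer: -457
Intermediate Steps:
D(x, d) = d + x
G = 3
l(H, Z) = -1 (l(H, Z) = 2 - 1*3 = 2 - 3 = -1)
g = -3 (g = -3 + ((6 + 0)*0)*(-3) = -3 + (6*0)*(-3) = -3 + 0*(-3) = -3 + 0 = -3)
152*g + l(-1, 8) = 152*(-3) - 1 = -456 - 1 = -457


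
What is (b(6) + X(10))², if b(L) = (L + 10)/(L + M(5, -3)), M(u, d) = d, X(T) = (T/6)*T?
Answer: 484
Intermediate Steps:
X(T) = T²/6 (X(T) = (T*(⅙))*T = (T/6)*T = T²/6)
b(L) = (10 + L)/(-3 + L) (b(L) = (L + 10)/(L - 3) = (10 + L)/(-3 + L))
(b(6) + X(10))² = ((10 + 6)/(-3 + 6) + (⅙)*10²)² = (16/3 + (⅙)*100)² = ((⅓)*16 + 50/3)² = (16/3 + 50/3)² = 22² = 484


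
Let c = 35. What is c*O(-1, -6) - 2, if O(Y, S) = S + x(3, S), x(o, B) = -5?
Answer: -387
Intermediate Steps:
O(Y, S) = -5 + S (O(Y, S) = S - 5 = -5 + S)
c*O(-1, -6) - 2 = 35*(-5 - 6) - 2 = 35*(-11) - 2 = -385 - 2 = -387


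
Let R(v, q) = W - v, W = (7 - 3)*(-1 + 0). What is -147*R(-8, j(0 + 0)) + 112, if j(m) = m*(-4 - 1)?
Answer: -476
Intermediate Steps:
j(m) = -5*m (j(m) = m*(-5) = -5*m)
W = -4 (W = 4*(-1) = -4)
R(v, q) = -4 - v
-147*R(-8, j(0 + 0)) + 112 = -147*(-4 - 1*(-8)) + 112 = -147*(-4 + 8) + 112 = -147*4 + 112 = -588 + 112 = -476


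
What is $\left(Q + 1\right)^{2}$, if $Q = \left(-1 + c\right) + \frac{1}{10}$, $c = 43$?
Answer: $\frac{185761}{100} \approx 1857.6$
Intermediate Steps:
$Q = \frac{421}{10}$ ($Q = \left(-1 + 43\right) + \frac{1}{10} = 42 + \frac{1}{10} = \frac{421}{10} \approx 42.1$)
$\left(Q + 1\right)^{2} = \left(\frac{421}{10} + 1\right)^{2} = \left(\frac{431}{10}\right)^{2} = \frac{185761}{100}$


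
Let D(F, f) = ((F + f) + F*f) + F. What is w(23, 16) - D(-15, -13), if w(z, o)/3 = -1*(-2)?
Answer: -146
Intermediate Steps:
D(F, f) = f + 2*F + F*f (D(F, f) = (F + f + F*f) + F = f + 2*F + F*f)
w(z, o) = 6 (w(z, o) = 3*(-1*(-2)) = 3*2 = 6)
w(23, 16) - D(-15, -13) = 6 - (-13 + 2*(-15) - 15*(-13)) = 6 - (-13 - 30 + 195) = 6 - 1*152 = 6 - 152 = -146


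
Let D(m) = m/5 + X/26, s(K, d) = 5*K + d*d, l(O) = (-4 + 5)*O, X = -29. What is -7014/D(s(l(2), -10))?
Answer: -60788/181 ≈ -335.85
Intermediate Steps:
l(O) = O (l(O) = 1*O = O)
s(K, d) = d² + 5*K (s(K, d) = 5*K + d² = d² + 5*K)
D(m) = -29/26 + m/5 (D(m) = m/5 - 29/26 = -29/26 + m/5)
-7014/D(s(l(2), -10)) = -7014/(-29/26 + ((-10)² + 5*2)/5) = -7014/(-29/26 + (100 + 10)/5) = -7014/(-29/26 + (⅕)*110) = -7014/(-29/26 + 22) = -7014/543/26 = -7014*26/543 = -60788/181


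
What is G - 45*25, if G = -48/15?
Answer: -5641/5 ≈ -1128.2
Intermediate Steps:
G = -16/5 (G = -48*1/15 = -16/5 ≈ -3.2000)
G - 45*25 = -16/5 - 45*25 = -16/5 - 1125 = -5641/5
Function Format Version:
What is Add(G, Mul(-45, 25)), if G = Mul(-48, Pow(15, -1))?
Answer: Rational(-5641, 5) ≈ -1128.2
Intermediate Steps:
G = Rational(-16, 5) (G = Mul(-48, Rational(1, 15)) = Rational(-16, 5) ≈ -3.2000)
Add(G, Mul(-45, 25)) = Add(Rational(-16, 5), Mul(-45, 25)) = Add(Rational(-16, 5), -1125) = Rational(-5641, 5)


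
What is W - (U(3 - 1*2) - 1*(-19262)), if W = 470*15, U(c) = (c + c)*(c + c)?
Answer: -12216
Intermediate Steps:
U(c) = 4*c**2 (U(c) = (2*c)*(2*c) = 4*c**2)
W = 7050
W - (U(3 - 1*2) - 1*(-19262)) = 7050 - (4*(3 - 1*2)**2 - 1*(-19262)) = 7050 - (4*(3 - 2)**2 + 19262) = 7050 - (4*1**2 + 19262) = 7050 - (4*1 + 19262) = 7050 - (4 + 19262) = 7050 - 1*19266 = 7050 - 19266 = -12216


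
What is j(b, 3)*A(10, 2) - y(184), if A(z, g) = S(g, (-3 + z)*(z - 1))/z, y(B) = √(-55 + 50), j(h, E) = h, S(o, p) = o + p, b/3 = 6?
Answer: 117 - I*√5 ≈ 117.0 - 2.2361*I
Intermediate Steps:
b = 18 (b = 3*6 = 18)
y(B) = I*√5 (y(B) = √(-5) = I*√5)
A(z, g) = (g + (-1 + z)*(-3 + z))/z (A(z, g) = (g + (-3 + z)*(z - 1))/z = (g + (-3 + z)*(-1 + z))/z = (g + (-1 + z)*(-3 + z))/z)
j(b, 3)*A(10, 2) - y(184) = 18*(-4 + 10 + 3/10 + 2/10) - I*√5 = 18*(-4 + 10 + 3*(⅒) + 2*(⅒)) - I*√5 = 18*(-4 + 10 + 3/10 + ⅕) - I*√5 = 18*(13/2) - I*√5 = 117 - I*√5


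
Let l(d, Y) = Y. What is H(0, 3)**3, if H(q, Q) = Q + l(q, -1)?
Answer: 8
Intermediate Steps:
H(q, Q) = -1 + Q (H(q, Q) = Q - 1 = -1 + Q)
H(0, 3)**3 = (-1 + 3)**3 = 2**3 = 8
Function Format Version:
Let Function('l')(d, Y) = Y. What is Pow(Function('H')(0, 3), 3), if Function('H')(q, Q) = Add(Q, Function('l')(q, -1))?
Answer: 8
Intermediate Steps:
Function('H')(q, Q) = Add(-1, Q) (Function('H')(q, Q) = Add(Q, -1) = Add(-1, Q))
Pow(Function('H')(0, 3), 3) = Pow(Add(-1, 3), 3) = Pow(2, 3) = 8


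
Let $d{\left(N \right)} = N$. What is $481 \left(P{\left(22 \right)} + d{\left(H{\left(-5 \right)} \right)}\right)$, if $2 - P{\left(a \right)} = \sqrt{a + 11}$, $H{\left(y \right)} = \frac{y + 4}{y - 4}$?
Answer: $\frac{9139}{9} - 481 \sqrt{33} \approx -1747.7$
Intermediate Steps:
$H{\left(y \right)} = \frac{4 + y}{-4 + y}$
$P{\left(a \right)} = 2 - \sqrt{11 + a}$ ($P{\left(a \right)} = 2 - \sqrt{a + 11} = 2 - \sqrt{11 + a}$)
$481 \left(P{\left(22 \right)} + d{\left(H{\left(-5 \right)} \right)}\right) = 481 \left(\left(2 - \sqrt{11 + 22}\right) + \frac{4 - 5}{-4 - 5}\right) = 481 \left(\left(2 - \sqrt{33}\right) + \frac{1}{-9} \left(-1\right)\right) = 481 \left(\left(2 - \sqrt{33}\right) - - \frac{1}{9}\right) = 481 \left(\left(2 - \sqrt{33}\right) + \frac{1}{9}\right) = 481 \left(\frac{19}{9} - \sqrt{33}\right) = \frac{9139}{9} - 481 \sqrt{33}$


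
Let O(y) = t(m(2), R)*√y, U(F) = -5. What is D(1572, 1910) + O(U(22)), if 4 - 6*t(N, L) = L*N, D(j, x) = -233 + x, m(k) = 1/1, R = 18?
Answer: 1677 - 7*I*√5/3 ≈ 1677.0 - 5.2175*I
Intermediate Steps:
m(k) = 1
t(N, L) = ⅔ - L*N/6
O(y) = -7*√y/3 (O(y) = (⅔ - ⅙*18*1)*√y = (⅔ - 3)*√y = -7*√y/3)
D(1572, 1910) + O(U(22)) = (-233 + 1910) - 7*I*√5/3 = 1677 - 7*I*√5/3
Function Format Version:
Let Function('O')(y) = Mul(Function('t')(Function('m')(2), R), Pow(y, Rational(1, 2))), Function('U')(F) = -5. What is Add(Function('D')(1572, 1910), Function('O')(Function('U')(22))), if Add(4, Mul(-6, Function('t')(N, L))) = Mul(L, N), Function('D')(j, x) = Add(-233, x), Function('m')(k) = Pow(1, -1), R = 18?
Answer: Add(1677, Mul(Rational(-7, 3), I, Pow(5, Rational(1, 2)))) ≈ Add(1677.0, Mul(-5.2175, I))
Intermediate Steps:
Function('m')(k) = 1
Function('t')(N, L) = Add(Rational(2, 3), Mul(Rational(-1, 6), L, N)) (Function('t')(N, L) = Add(Rational(2, 3), Mul(Rational(-1, 6), Mul(L, N))) = Add(Rational(2, 3), Mul(Rational(-1, 6), L, N)))
Function('O')(y) = Mul(Rational(-7, 3), Pow(y, Rational(1, 2))) (Function('O')(y) = Mul(Add(Rational(2, 3), Mul(Rational(-1, 6), 18, 1)), Pow(y, Rational(1, 2))) = Mul(Add(Rational(2, 3), -3), Pow(y, Rational(1, 2))) = Mul(Rational(-7, 3), Pow(y, Rational(1, 2))))
Add(Function('D')(1572, 1910), Function('O')(Function('U')(22))) = Add(Add(-233, 1910), Mul(Rational(-7, 3), Pow(-5, Rational(1, 2)))) = Add(1677, Mul(Rational(-7, 3), Mul(I, Pow(5, Rational(1, 2))))) = Add(1677, Mul(Rational(-7, 3), I, Pow(5, Rational(1, 2))))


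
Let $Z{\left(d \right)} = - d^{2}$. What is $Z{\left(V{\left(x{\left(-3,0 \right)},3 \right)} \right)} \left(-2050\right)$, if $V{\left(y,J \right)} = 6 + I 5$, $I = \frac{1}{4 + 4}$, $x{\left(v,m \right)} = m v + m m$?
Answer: $\frac{2879225}{32} \approx 89976.0$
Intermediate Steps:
$x{\left(v,m \right)} = m^{2} + m v$ ($x{\left(v,m \right)} = m v + m^{2} = m^{2} + m v$)
$I = \frac{1}{8} \approx 0.125$
$V{\left(y,J \right)} = \frac{53}{8}$ ($V{\left(y,J \right)} = 6 + \frac{1}{8} \cdot 5 = 6 + \frac{5}{8} = \frac{53}{8}$)
$Z{\left(V{\left(x{\left(-3,0 \right)},3 \right)} \right)} \left(-2050\right) = - \left(\frac{53}{8}\right)^{2} \left(-2050\right) = \left(-1\right) \frac{2809}{64} \left(-2050\right) = \left(- \frac{2809}{64}\right) \left(-2050\right) = \frac{2879225}{32}$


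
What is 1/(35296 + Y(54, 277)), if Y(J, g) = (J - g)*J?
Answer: 1/23254 ≈ 4.3003e-5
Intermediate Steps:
Y(J, g) = J*(J - g)
1/(35296 + Y(54, 277)) = 1/(35296 + 54*(54 - 1*277)) = 1/(35296 + 54*(54 - 277)) = 1/(35296 + 54*(-223)) = 1/(35296 - 12042) = 1/23254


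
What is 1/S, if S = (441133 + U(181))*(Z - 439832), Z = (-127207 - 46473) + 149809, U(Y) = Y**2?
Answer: -1/219746069482 ≈ -4.5507e-12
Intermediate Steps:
Z = -23871 (Z = -173680 + 149809 = -23871)
S = -219746069482 (S = (441133 + 181**2)*(-23871 - 439832) = (441133 + 32761)*(-463703) = 473894*(-463703) = -219746069482)
1/S = 1/(-219746069482) = -1/219746069482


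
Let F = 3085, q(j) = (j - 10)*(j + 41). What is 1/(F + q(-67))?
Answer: 1/5087 ≈ 0.00019658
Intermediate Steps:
q(j) = (-10 + j)*(41 + j)
1/(F + q(-67)) = 1/(3085 + (-410 + (-67)² + 31*(-67))) = 1/(3085 + (-410 + 4489 - 2077)) = 1/(3085 + 2002) = 1/5087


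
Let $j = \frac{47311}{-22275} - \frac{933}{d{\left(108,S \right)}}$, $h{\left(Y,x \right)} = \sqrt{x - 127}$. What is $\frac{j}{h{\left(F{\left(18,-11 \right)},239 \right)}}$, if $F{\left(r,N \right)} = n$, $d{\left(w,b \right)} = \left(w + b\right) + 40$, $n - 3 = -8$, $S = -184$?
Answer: $\frac{192721 \sqrt{7}}{226800} \approx 2.2482$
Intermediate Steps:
$n = -5$ ($n = 3 - 8 = -5$)
$d{\left(w,b \right)} = 40 + b + w$ ($d{\left(w,b \right)} = \left(b + w\right) + 40 = 40 + b + w$)
$F{\left(r,N \right)} = -5$
$h{\left(Y,x \right)} = \sqrt{-127 + x}$
$j = \frac{192721}{8100}$ ($j = \frac{47311}{-22275} - \frac{933}{40 - 184 + 108} = 47311 \left(- \frac{1}{22275}\right) - \frac{933}{-36} = - \frac{4301}{2025} - - \frac{311}{12} = - \frac{4301}{2025} + \frac{311}{12} = \frac{192721}{8100} \approx 23.793$)
$\frac{j}{h{\left(F{\left(18,-11 \right)},239 \right)}} = \frac{192721}{8100 \sqrt{-127 + 239}} = \frac{192721}{8100 \sqrt{112}} = \frac{192721}{8100 \cdot 4 \sqrt{7}} = \frac{192721 \frac{\sqrt{7}}{28}}{8100} = \frac{192721 \sqrt{7}}{226800}$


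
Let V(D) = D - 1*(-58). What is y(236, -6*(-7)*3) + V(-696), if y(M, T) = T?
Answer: -512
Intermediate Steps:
V(D) = 58 + D (V(D) = D + 58 = 58 + D)
y(236, -6*(-7)*3) + V(-696) = -6*(-7)*3 + (58 - 696) = 42*3 - 638 = 126 - 638 = -512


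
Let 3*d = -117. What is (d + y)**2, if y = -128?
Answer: 27889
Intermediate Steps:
d = -39 (d = (1/3)*(-117) = -39)
(d + y)**2 = (-39 - 128)**2 = (-167)**2 = 27889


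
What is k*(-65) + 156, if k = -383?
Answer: 25051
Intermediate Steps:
k*(-65) + 156 = -383*(-65) + 156 = 24895 + 156 = 25051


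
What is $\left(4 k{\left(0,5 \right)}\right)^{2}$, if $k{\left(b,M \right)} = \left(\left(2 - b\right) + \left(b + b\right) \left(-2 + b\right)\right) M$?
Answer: $1600$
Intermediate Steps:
$k{\left(b,M \right)} = M \left(2 - b + 2 b \left(-2 + b\right)\right)$ ($k{\left(b,M \right)} = \left(\left(2 - b\right) + 2 b \left(-2 + b\right)\right) M = \left(2 - b + 2 b \left(-2 + b\right)\right) M = M \left(2 - b + 2 b \left(-2 + b\right)\right)$)
$\left(4 k{\left(0,5 \right)}\right)^{2} = \left(4 \cdot 5 \left(2 - 0 + 2 \cdot 0^{2}\right)\right)^{2} = \left(4 \cdot 5 \left(2 + 0 + 2 \cdot 0\right)\right)^{2} = \left(4 \cdot 5 \left(2 + 0 + 0\right)\right)^{2} = \left(4 \cdot 5 \cdot 2\right)^{2} = \left(4 \cdot 10\right)^{2} = 40^{2} = 1600$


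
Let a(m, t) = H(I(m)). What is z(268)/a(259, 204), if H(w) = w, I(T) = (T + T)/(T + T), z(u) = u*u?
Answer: 71824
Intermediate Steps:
z(u) = u**2
I(T) = 1 (I(T) = (2*T)/((2*T)) = (2*T)*(1/(2*T)) = 1)
a(m, t) = 1
z(268)/a(259, 204) = 268**2/1 = 71824*1 = 71824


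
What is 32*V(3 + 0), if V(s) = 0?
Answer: 0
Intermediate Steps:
32*V(3 + 0) = 32*0 = 0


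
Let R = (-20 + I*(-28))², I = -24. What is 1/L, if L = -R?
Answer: -1/425104 ≈ -2.3524e-6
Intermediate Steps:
R = 425104 (R = (-20 - 24*(-28))² = (-20 + 672)² = 652² = 425104)
L = -425104 (L = -1*425104 = -425104)
1/L = 1/(-425104) = -1/425104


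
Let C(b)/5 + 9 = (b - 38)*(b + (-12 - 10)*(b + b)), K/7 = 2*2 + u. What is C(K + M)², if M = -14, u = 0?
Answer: 5212118025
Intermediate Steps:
K = 28 (K = 7*(2*2 + 0) = 7*(4 + 0) = 7*4 = 28)
C(b) = -45 - 215*b*(-38 + b) (C(b) = -45 + 5*((b - 38)*(b + (-12 - 10)*(b + b))) = -45 + 5*((-38 + b)*(b - 44*b)) = -45 + 5*((-38 + b)*(-43*b)) = -45 + 5*(-43*b*(-38 + b)) = -45 - 215*b*(-38 + b))
C(K + M)² = (-45 - 215*(28 - 14)² + 8170*(28 - 14))² = (-45 - 215*14² + 8170*14)² = (-45 - 215*196 + 114380)² = (-45 - 42140 + 114380)² = 72195² = 5212118025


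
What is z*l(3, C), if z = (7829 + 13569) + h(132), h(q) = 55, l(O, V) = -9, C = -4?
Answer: -193077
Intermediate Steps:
z = 21453 (z = (7829 + 13569) + 55 = 21398 + 55 = 21453)
z*l(3, C) = 21453*(-9) = -193077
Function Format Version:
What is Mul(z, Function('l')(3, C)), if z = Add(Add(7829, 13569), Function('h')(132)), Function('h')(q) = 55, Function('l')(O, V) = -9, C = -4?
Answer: -193077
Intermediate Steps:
z = 21453 (z = Add(Add(7829, 13569), 55) = Add(21398, 55) = 21453)
Mul(z, Function('l')(3, C)) = Mul(21453, -9) = -193077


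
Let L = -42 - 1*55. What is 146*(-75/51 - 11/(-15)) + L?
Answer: -52183/255 ≈ -204.64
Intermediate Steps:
L = -97 (L = -42 - 55 = -97)
146*(-75/51 - 11/(-15)) + L = 146*(-75/51 - 11/(-15)) - 97 = 146*(-75*1/51 - 11*(-1/15)) - 97 = 146*(-25/17 + 11/15) - 97 = 146*(-188/255) - 97 = -27448/255 - 97 = -52183/255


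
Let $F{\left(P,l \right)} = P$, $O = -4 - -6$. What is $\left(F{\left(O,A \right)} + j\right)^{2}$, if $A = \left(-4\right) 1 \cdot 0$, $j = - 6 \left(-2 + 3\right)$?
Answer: $16$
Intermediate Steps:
$j = -6$ ($j = \left(-6\right) 1 = -6$)
$A = 0$ ($A = \left(-4\right) 0 = 0$)
$O = 2$ ($O = -4 + 6 = 2$)
$\left(F{\left(O,A \right)} + j\right)^{2} = \left(2 - 6\right)^{2} = \left(-4\right)^{2} = 16$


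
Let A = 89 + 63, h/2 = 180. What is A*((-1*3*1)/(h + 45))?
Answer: -152/135 ≈ -1.1259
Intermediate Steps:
h = 360 (h = 2*180 = 360)
A = 152
A*((-1*3*1)/(h + 45)) = 152*((-1*3*1)/(360 + 45)) = 152*(-3*1/405) = 152*(-1/135) = -152/135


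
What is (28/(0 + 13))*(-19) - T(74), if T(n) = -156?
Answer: 1496/13 ≈ 115.08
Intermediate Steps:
(28/(0 + 13))*(-19) - T(74) = (28/(0 + 13))*(-19) - 1*(-156) = (28/13)*(-19) + 156 = -532/13 + 156 = 1496/13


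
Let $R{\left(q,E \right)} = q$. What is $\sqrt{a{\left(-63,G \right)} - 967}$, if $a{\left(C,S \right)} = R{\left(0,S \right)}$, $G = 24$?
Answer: $i \sqrt{967} \approx 31.097 i$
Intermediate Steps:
$a{\left(C,S \right)} = 0$
$\sqrt{a{\left(-63,G \right)} - 967} = \sqrt{0 - 967} = \sqrt{-967} = i \sqrt{967}$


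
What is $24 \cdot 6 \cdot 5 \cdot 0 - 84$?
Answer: $-84$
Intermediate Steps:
$24 \cdot 6 \cdot 5 \cdot 0 - 84 = 24 \cdot 30 \cdot 0 - 84 = 24 \cdot 0 - 84 = 0 - 84 = -84$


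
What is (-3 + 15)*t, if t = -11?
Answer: -132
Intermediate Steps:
(-3 + 15)*t = (-3 + 15)*(-11) = 12*(-11) = -132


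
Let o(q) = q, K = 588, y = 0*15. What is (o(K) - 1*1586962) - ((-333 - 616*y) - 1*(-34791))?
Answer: -1620832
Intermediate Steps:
y = 0
(o(K) - 1*1586962) - ((-333 - 616*y) - 1*(-34791)) = (588 - 1*1586962) - ((-333 - 616*0) - 1*(-34791)) = (588 - 1586962) - ((-333 + 0) + 34791) = -1586374 - (-333 + 34791) = -1586374 - 1*34458 = -1586374 - 34458 = -1620832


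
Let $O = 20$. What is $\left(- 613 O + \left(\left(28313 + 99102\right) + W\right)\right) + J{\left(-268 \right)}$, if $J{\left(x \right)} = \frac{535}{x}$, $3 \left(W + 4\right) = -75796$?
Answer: $\frac{72266471}{804} \approx 89884.0$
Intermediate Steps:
$W = - \frac{75808}{3}$ ($W = -4 + \frac{1}{3} \left(-75796\right) = -4 - \frac{75796}{3} = - \frac{75808}{3} \approx -25269.0$)
$\left(- 613 O + \left(\left(28313 + 99102\right) + W\right)\right) + J{\left(-268 \right)} = \left(\left(-613\right) 20 + \left(\left(28313 + 99102\right) - \frac{75808}{3}\right)\right) + \frac{535}{-268} = \left(-12260 + \left(127415 - \frac{75808}{3}\right)\right) + 535 \left(- \frac{1}{268}\right) = \left(-12260 + \frac{306437}{3}\right) - \frac{535}{268} = \frac{269657}{3} - \frac{535}{268} = \frac{72266471}{804}$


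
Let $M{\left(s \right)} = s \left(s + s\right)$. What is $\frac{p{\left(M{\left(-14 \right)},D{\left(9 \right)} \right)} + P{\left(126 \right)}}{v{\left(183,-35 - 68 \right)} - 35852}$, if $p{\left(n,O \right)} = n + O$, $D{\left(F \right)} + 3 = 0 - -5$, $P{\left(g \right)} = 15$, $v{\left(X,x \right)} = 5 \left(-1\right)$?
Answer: $- \frac{409}{35857} \approx -0.011406$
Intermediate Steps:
$v{\left(X,x \right)} = -5$
$D{\left(F \right)} = 2$ ($D{\left(F \right)} = -3 + \left(0 - -5\right) = -3 + \left(0 + 5\right) = -3 + 5 = 2$)
$M{\left(s \right)} = 2 s^{2}$ ($M{\left(s \right)} = s 2 s = 2 s^{2}$)
$p{\left(n,O \right)} = O + n$
$\frac{p{\left(M{\left(-14 \right)},D{\left(9 \right)} \right)} + P{\left(126 \right)}}{v{\left(183,-35 - 68 \right)} - 35852} = \frac{\left(2 + 2 \left(-14\right)^{2}\right) + 15}{-5 - 35852} = \frac{\left(2 + 2 \cdot 196\right) + 15}{-35857} = \left(\left(2 + 392\right) + 15\right) \left(- \frac{1}{35857}\right) = \left(394 + 15\right) \left(- \frac{1}{35857}\right) = 409 \left(- \frac{1}{35857}\right) = - \frac{409}{35857}$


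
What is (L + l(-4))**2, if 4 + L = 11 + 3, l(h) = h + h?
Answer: 4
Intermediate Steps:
l(h) = 2*h
L = 10 (L = -4 + (11 + 3) = -4 + 14 = 10)
(L + l(-4))**2 = (10 + 2*(-4))**2 = (10 - 8)**2 = 2**2 = 4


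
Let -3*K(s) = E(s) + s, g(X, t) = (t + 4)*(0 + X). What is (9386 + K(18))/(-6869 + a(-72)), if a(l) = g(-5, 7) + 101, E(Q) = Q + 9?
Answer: -9371/6823 ≈ -1.3734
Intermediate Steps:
E(Q) = 9 + Q
g(X, t) = X*(4 + t) (g(X, t) = (4 + t)*X = X*(4 + t))
K(s) = -3 - 2*s/3 (K(s) = -((9 + s) + s)/3 = -(9 + 2*s)/3 = -3 - 2*s/3)
a(l) = 46 (a(l) = -5*(4 + 7) + 101 = -5*11 + 101 = -55 + 101 = 46)
(9386 + K(18))/(-6869 + a(-72)) = (9386 + (-3 - ⅔*18))/(-6869 + 46) = (9386 + (-3 - 12))/(-6823) = (9386 - 15)*(-1/6823) = 9371*(-1/6823) = -9371/6823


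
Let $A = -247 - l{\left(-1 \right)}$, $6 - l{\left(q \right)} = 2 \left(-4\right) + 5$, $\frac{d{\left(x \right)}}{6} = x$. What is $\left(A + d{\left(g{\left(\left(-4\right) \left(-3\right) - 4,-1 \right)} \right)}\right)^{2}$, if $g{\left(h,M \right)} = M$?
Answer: $68644$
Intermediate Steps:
$d{\left(x \right)} = 6 x$
$l{\left(q \right)} = 9$ ($l{\left(q \right)} = 6 - \left(2 \left(-4\right) + 5\right) = 6 - \left(-8 + 5\right) = 6 - -3 = 6 + 3 = 9$)
$A = -256$ ($A = -247 - 9 = -256$)
$\left(A + d{\left(g{\left(\left(-4\right) \left(-3\right) - 4,-1 \right)} \right)}\right)^{2} = \left(-256 + 6 \left(-1\right)\right)^{2} = \left(-256 - 6\right)^{2} = \left(-262\right)^{2} = 68644$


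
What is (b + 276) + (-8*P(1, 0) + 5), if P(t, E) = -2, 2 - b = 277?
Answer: 22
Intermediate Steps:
b = -275 (b = 2 - 1*277 = 2 - 277 = -275)
(b + 276) + (-8*P(1, 0) + 5) = (-275 + 276) + (-8*(-2) + 5) = 1 + (16 + 5) = 1 + 21 = 22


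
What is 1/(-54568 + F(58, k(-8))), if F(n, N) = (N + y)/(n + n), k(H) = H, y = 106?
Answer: -58/3164895 ≈ -1.8326e-5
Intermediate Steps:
F(n, N) = (106 + N)/(2*n) (F(n, N) = (N + 106)/(n + n) = (106 + N)/((2*n)) = (106 + N)*(1/(2*n)) = (106 + N)/(2*n))
1/(-54568 + F(58, k(-8))) = 1/(-54568 + (½)*(106 - 8)/58) = 1/(-54568 + (½)*(1/58)*98) = 1/(-54568 + 49/58) = 1/(-3164895/58) = -58/3164895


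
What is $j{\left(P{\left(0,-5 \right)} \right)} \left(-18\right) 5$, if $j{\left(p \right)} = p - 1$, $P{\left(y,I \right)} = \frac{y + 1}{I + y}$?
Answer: $108$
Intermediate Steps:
$P{\left(y,I \right)} = \frac{1 + y}{I + y}$
$j{\left(p \right)} = -1 + p$
$j{\left(P{\left(0,-5 \right)} \right)} \left(-18\right) 5 = \left(-1 + \frac{1 + 0}{-5 + 0}\right) \left(-18\right) 5 = \left(-1 + \frac{1}{-5} \cdot 1\right) \left(-18\right) 5 = \left(-1 - \frac{1}{5}\right) \left(-18\right) 5 = \left(- \frac{6}{5}\right) \left(-18\right) 5 = \frac{108}{5} \cdot 5 = 108$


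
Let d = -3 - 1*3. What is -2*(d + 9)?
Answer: -6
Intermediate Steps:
d = -6 (d = -3 - 3 = -6)
-2*(d + 9) = -2*(-6 + 9) = -2*3 = -6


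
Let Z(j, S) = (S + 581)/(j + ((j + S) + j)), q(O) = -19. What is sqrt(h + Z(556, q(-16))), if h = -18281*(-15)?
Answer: sqrt(745646628953)/1649 ≈ 523.66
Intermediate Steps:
Z(j, S) = (581 + S)/(S + 3*j) (Z(j, S) = (581 + S)/(j + ((S + j) + j)) = (581 + S)/(j + (S + 2*j)) = (581 + S)/(S + 3*j))
h = 274215
sqrt(h + Z(556, q(-16))) = sqrt(274215 + (581 - 19)/(-19 + 3*556)) = sqrt(274215 + 562/(-19 + 1668)) = sqrt(274215 + 562/1649) = sqrt(452181097/1649) = sqrt(745646628953)/1649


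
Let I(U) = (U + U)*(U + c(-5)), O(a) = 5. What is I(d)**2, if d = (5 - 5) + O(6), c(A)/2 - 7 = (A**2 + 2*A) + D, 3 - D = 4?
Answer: 220900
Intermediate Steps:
D = -1 (D = 3 - 1*4 = 3 - 4 = -1)
c(A) = 12 + 2*A**2 + 4*A (c(A) = 14 + 2*((A**2 + 2*A) - 1) = 14 + 2*(-1 + A**2 + 2*A) = 14 + (-2 + 2*A**2 + 4*A) = 12 + 2*A**2 + 4*A)
d = 5 (d = (5 - 5) + 5 = 0 + 5 = 5)
I(U) = 2*U*(42 + U) (I(U) = (U + U)*(U + (12 + 2*(-5)**2 + 4*(-5))) = (2*U)*(U + (12 + 2*25 - 20)) = (2*U)*(U + (12 + 50 - 20)) = (2*U)*(U + 42) = (2*U)*(42 + U) = 2*U*(42 + U))
I(d)**2 = (2*5*(42 + 5))**2 = (2*5*47)**2 = 470**2 = 220900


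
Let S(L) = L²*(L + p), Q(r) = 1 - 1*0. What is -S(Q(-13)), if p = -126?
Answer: 125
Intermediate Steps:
Q(r) = 1 (Q(r) = 1 + 0 = 1)
S(L) = L²*(-126 + L) (S(L) = L²*(L - 126) = L²*(-126 + L))
-S(Q(-13)) = -1²*(-126 + 1) = -(-125) = -1*(-125) = 125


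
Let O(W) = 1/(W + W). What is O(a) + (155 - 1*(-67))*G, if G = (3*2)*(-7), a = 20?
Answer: -372959/40 ≈ -9324.0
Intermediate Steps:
G = -42 (G = 6*(-7) = -42)
O(W) = 1/(2*W)
O(a) + (155 - 1*(-67))*G = (1/2)/20 + (155 - 1*(-67))*(-42) = (1/2)*(1/20) + (155 + 67)*(-42) = 1/40 + 222*(-42) = 1/40 - 9324 = -372959/40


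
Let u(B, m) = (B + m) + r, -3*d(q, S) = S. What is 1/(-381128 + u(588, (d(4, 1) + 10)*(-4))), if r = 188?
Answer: -3/1141172 ≈ -2.6289e-6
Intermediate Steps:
d(q, S) = -S/3
u(B, m) = 188 + B + m (u(B, m) = (B + m) + 188 = 188 + B + m)
1/(-381128 + u(588, (d(4, 1) + 10)*(-4))) = 1/(-381128 + (188 + 588 + (-⅓*1 + 10)*(-4))) = 1/(-381128 + (188 + 588 + (-⅓ + 10)*(-4))) = 1/(-381128 + (188 + 588 + (29/3)*(-4))) = 1/(-381128 + (188 + 588 - 116/3)) = 1/(-381128 + 2212/3) = 1/(-1141172/3) = -3/1141172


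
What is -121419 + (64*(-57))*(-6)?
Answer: -99531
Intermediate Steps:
-121419 + (64*(-57))*(-6) = -121419 - 3648*(-6) = -121419 + 21888 = -99531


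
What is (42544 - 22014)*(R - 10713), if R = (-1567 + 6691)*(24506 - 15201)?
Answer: 978626236710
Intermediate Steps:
R = 47678820 (R = 5124*9305 = 47678820)
(42544 - 22014)*(R - 10713) = (42544 - 22014)*(47678820 - 10713) = 20530*47668107 = 978626236710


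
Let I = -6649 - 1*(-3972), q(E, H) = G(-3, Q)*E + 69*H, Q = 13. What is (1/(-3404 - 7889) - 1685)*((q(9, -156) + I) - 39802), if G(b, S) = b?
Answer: 1013659168620/11293 ≈ 8.9760e+7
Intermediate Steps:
q(E, H) = -3*E + 69*H
I = -2677 (I = -6649 + 3972 = -2677)
(1/(-3404 - 7889) - 1685)*((q(9, -156) + I) - 39802) = (1/(-3404 - 7889) - 1685)*(((-3*9 + 69*(-156)) - 2677) - 39802) = (1/(-11293) - 1685)*(((-27 - 10764) - 2677) - 39802) = (-1/11293 - 1685)*((-10791 - 2677) - 39802) = -19028706*(-13468 - 39802)/11293 = -19028706/11293*(-53270) = 1013659168620/11293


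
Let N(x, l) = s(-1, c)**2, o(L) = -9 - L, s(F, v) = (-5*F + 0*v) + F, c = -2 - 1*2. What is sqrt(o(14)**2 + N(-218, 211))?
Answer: sqrt(545) ≈ 23.345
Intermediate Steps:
c = -4 (c = -2 - 2 = -4)
s(F, v) = -4*F (s(F, v) = (-5*F + 0) + F = -5*F + F = -4*F)
N(x, l) = 16 (N(x, l) = (-4*(-1))**2 = 4**2 = 16)
sqrt(o(14)**2 + N(-218, 211)) = sqrt((-9 - 1*14)**2 + 16) = sqrt((-9 - 14)**2 + 16) = sqrt((-23)**2 + 16) = sqrt(529 + 16) = sqrt(545)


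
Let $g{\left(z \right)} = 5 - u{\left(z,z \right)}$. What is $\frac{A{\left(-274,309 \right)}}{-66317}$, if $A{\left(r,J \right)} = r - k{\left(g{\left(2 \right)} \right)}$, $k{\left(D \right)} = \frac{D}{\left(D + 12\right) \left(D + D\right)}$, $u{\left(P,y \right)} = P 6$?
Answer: $\frac{2741}{663170} \approx 0.0041332$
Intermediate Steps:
$u{\left(P,y \right)} = 6 P$
$g{\left(z \right)} = 5 - 6 z$
$k{\left(D \right)} = \frac{1}{2 \left(12 + D\right)}$ ($k{\left(D \right)} = \frac{D}{\left(12 + D\right) 2 D} = \frac{D}{2 D \left(12 + D\right)} = D \frac{1}{2 D \left(12 + D\right)} = \frac{1}{2 \left(12 + D\right)}$)
$A{\left(r,J \right)} = - \frac{1}{10} + r$ ($A{\left(r,J \right)} = r - \frac{1}{2 \left(12 + \left(5 - 12\right)\right)} = r - \frac{1}{2 \left(12 - 7\right)} = r - \frac{1}{2 \cdot 5} = r - \frac{1}{2} \cdot \frac{1}{5} = r - \frac{1}{10} = - \frac{1}{10} + r$)
$\frac{A{\left(-274,309 \right)}}{-66317} = \frac{- \frac{1}{10} - 274}{-66317} = \left(- \frac{2741}{10}\right) \left(- \frac{1}{66317}\right) = \frac{2741}{663170}$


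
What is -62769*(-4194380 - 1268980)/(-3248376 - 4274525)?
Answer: -342929643840/7522901 ≈ -45585.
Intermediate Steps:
-62769*(-4194380 - 1268980)/(-3248376 - 4274525) = -62769/((-7522901/(-5463360))) = -62769/((-7522901*(-1/5463360))) = -62769/7522901/5463360 = -62769*5463360/7522901 = -342929643840/7522901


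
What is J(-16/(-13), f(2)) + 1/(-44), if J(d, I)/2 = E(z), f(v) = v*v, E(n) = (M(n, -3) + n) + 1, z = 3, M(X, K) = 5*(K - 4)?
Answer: -2729/44 ≈ -62.023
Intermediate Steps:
M(X, K) = -20 + 5*K (M(X, K) = 5*(-4 + K) = -20 + 5*K)
E(n) = -34 + n (E(n) = ((-20 + 5*(-3)) + n) + 1 = ((-20 - 15) + n) + 1 = (-35 + n) + 1 = -34 + n)
f(v) = v²
J(d, I) = -62 (J(d, I) = 2*(-34 + 3) = 2*(-31) = -62)
J(-16/(-13), f(2)) + 1/(-44) = -62 + 1/(-44) = -62 - 1/44 = -2729/44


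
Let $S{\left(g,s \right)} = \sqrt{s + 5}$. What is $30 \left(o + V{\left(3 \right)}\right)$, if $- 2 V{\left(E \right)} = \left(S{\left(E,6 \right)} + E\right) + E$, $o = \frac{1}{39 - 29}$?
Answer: $-87 - 15 \sqrt{11} \approx -136.75$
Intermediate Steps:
$S{\left(g,s \right)} = \sqrt{5 + s}$
$o = \frac{1}{10} \approx 0.1$
$V{\left(E \right)} = - E - \frac{\sqrt{11}}{2}$ ($V{\left(E \right)} = - \frac{\left(\sqrt{5 + 6} + E\right) + E}{2} = - \frac{\left(\sqrt{11} + E\right) + E}{2} = - \frac{\left(E + \sqrt{11}\right) + E}{2} = - \frac{\sqrt{11} + 2 E}{2} = - E - \frac{\sqrt{11}}{2}$)
$30 \left(o + V{\left(3 \right)}\right) = 30 \left(\frac{1}{10} - \left(3 + \frac{\sqrt{11}}{2}\right)\right) = 30 \left(- \frac{29}{10} - \frac{\sqrt{11}}{2}\right) = -87 - 15 \sqrt{11}$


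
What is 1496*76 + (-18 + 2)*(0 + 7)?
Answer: 113584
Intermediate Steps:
1496*76 + (-18 + 2)*(0 + 7) = 113696 - 16*7 = 113696 - 112 = 113584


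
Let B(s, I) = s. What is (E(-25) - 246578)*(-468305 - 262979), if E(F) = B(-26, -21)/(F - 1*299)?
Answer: 14605797484966/81 ≈ 1.8032e+11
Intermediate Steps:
E(F) = -26/(-299 + F) (E(F) = -26/(F - 1*299) = -26/(F - 299) = -26/(-299 + F))
(E(-25) - 246578)*(-468305 - 262979) = (-26/(-299 - 25) - 246578)*(-468305 - 262979) = (-26/(-324) - 246578)*(-731284) = (-26*(-1/324) - 246578)*(-731284) = (13/162 - 246578)*(-731284) = -39945623/162*(-731284) = 14605797484966/81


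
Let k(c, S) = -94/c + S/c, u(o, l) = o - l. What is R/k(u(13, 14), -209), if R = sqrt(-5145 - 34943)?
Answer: 2*I*sqrt(10022)/303 ≈ 0.66079*I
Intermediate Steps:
R = 2*I*sqrt(10022) (R = sqrt(-40088) = 2*I*sqrt(10022) ≈ 200.22*I)
R/k(u(13, 14), -209) = (2*I*sqrt(10022))/(((-94 - 209)/(13 - 1*14))) = (2*I*sqrt(10022))/((-303/(13 - 14))) = (2*I*sqrt(10022))/((-303/(-1))) = (2*I*sqrt(10022))/((-1*(-303))) = (2*I*sqrt(10022))/303 = (2*I*sqrt(10022))*(1/303) = 2*I*sqrt(10022)/303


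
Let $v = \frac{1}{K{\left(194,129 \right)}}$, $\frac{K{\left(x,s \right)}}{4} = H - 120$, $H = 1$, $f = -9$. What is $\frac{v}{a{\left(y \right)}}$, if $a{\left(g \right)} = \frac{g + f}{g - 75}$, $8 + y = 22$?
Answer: $\frac{61}{2380} \approx 0.02563$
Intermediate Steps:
$K{\left(x,s \right)} = -476$ ($K{\left(x,s \right)} = 4 \left(1 - 120\right) = 4 \left(-119\right) = -476$)
$y = 14$ ($y = -8 + 22 = 14$)
$v = - \frac{1}{476}$ ($v = \frac{1}{-476} = - \frac{1}{476} \approx -0.0021008$)
$a{\left(g \right)} = \frac{-9 + g}{-75 + g}$ ($a{\left(g \right)} = \frac{g - 9}{g - 75} = \frac{-9 + g}{-75 + g}$)
$\frac{v}{a{\left(y \right)}} = - \frac{1}{476 \frac{-9 + 14}{-75 + 14}} = - \frac{1}{476 \frac{1}{-61} \cdot 5} = - \frac{1}{476 \left(\left(- \frac{1}{61}\right) 5\right)} = - \frac{1}{476 \left(- \frac{5}{61}\right)} = \left(- \frac{1}{476}\right) \left(- \frac{61}{5}\right) = \frac{61}{2380}$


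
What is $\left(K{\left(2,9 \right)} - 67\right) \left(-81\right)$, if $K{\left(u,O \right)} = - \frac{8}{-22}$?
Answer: $\frac{59373}{11} \approx 5397.5$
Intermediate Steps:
$K{\left(u,O \right)} = \frac{4}{11}$ ($K{\left(u,O \right)} = \left(-8\right) \left(- \frac{1}{22}\right) = \frac{4}{11}$)
$\left(K{\left(2,9 \right)} - 67\right) \left(-81\right) = \left(\frac{4}{11} - 67\right) \left(-81\right) = \left(- \frac{733}{11}\right) \left(-81\right) = \frac{59373}{11}$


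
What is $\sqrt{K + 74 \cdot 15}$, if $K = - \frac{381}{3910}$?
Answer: $\frac{3 \sqrt{1885366810}}{3910} \approx 33.315$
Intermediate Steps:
$K = - \frac{381}{3910}$ ($K = \left(-381\right) \frac{1}{3910} = - \frac{381}{3910} \approx -0.097442$)
$\sqrt{K + 74 \cdot 15} = \sqrt{- \frac{381}{3910} + 74 \cdot 15} = \sqrt{- \frac{381}{3910} + 1110} = \sqrt{\frac{4339719}{3910}} = \frac{3 \sqrt{1885366810}}{3910}$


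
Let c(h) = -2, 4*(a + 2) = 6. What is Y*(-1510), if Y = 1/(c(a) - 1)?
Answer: 1510/3 ≈ 503.33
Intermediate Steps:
a = -1/2 (a = -2 + (1/4)*6 = -2 + 3/2 = -1/2 ≈ -0.50000)
Y = -1/3 (Y = 1/(-2 - 1) = 1/(-3) = -1/3 ≈ -0.33333)
Y*(-1510) = -1/3*(-1510) = 1510/3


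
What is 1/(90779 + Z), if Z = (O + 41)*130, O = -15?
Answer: 1/94159 ≈ 1.0620e-5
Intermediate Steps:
Z = 3380 (Z = (-15 + 41)*130 = 26*130 = 3380)
1/(90779 + Z) = 1/(90779 + 3380) = 1/94159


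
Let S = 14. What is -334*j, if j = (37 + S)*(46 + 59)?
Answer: -1788570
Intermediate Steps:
j = 5355 (j = (37 + 14)*(46 + 59) = 51*105 = 5355)
-334*j = -334*5355 = -1788570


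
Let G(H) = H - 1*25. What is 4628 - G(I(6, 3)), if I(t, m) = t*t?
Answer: 4617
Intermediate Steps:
I(t, m) = t²
G(H) = -25 + H (G(H) = H - 25 = -25 + H)
4628 - G(I(6, 3)) = 4628 - (-25 + 6²) = 4628 - (-25 + 36) = 4628 - 1*11 = 4628 - 11 = 4617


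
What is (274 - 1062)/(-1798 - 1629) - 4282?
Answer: -14673626/3427 ≈ -4281.8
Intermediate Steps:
(274 - 1062)/(-1798 - 1629) - 4282 = -788/(-3427) - 4282 = -788*(-1/3427) - 4282 = 788/3427 - 4282 = -14673626/3427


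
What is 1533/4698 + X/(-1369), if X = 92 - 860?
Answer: 1902247/2143854 ≈ 0.88730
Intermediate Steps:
X = -768
1533/4698 + X/(-1369) = 1533/4698 - 768/(-1369) = 1533*(1/4698) - 768*(-1/1369) = 511/1566 + 768/1369 = 1902247/2143854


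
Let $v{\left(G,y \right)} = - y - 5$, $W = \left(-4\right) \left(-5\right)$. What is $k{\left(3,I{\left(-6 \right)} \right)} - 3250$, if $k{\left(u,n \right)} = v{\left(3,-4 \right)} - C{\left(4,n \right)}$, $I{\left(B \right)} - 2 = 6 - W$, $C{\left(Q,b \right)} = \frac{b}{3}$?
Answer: $-3247$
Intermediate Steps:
$W = 20$
$C{\left(Q,b \right)} = \frac{b}{3}$ ($C{\left(Q,b \right)} = b \frac{1}{3} = \frac{b}{3}$)
$I{\left(B \right)} = -12$ ($I{\left(B \right)} = 2 + \left(6 - 20\right) = 2 - 14 = -12$)
$v{\left(G,y \right)} = -5 - y$
$k{\left(u,n \right)} = -1 - \frac{n}{3}$ ($k{\left(u,n \right)} = \left(-5 - -4\right) - \frac{n}{3} = \left(-5 + 4\right) - \frac{n}{3} = -1 - \frac{n}{3}$)
$k{\left(3,I{\left(-6 \right)} \right)} - 3250 = \left(-1 - -4\right) - 3250 = \left(-1 + 4\right) - 3250 = 3 - 3250 = -3247$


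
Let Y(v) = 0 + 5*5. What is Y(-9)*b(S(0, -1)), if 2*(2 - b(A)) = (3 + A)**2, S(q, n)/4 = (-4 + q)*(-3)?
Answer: -64925/2 ≈ -32463.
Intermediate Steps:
S(q, n) = 48 - 12*q (S(q, n) = 4*((-4 + q)*(-3)) = 4*(12 - 3*q) = 48 - 12*q)
b(A) = 2 - (3 + A)**2/2
Y(v) = 25 (Y(v) = 0 + 25 = 25)
Y(-9)*b(S(0, -1)) = 25*(2 - (3 + (48 - 12*0))**2/2) = 25*(2 - (3 + (48 + 0))**2/2) = 25*(2 - (3 + 48)**2/2) = 25*(2 - 1/2*51**2) = 25*(2 - 1/2*2601) = 25*(2 - 2601/2) = 25*(-2597/2) = -64925/2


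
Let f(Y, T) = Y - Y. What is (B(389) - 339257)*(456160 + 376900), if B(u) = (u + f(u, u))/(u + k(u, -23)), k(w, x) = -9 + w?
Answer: -217335560546640/769 ≈ -2.8262e+11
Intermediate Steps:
f(Y, T) = 0
B(u) = u/(-9 + 2*u) (B(u) = (u + 0)/(u + (-9 + u)) = u/(-9 + 2*u))
(B(389) - 339257)*(456160 + 376900) = (389/(-9 + 2*389) - 339257)*(456160 + 376900) = (389/(-9 + 778) - 339257)*833060 = (389/769 - 339257)*833060 = -260888244/769*833060 = -217335560546640/769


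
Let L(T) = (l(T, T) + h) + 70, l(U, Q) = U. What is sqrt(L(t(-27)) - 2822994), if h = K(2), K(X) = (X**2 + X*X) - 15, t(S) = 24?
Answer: I*sqrt(2822907) ≈ 1680.2*I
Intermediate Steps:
K(X) = -15 + 2*X**2 (K(X) = (X**2 + X**2) - 15 = 2*X**2 - 15 = -15 + 2*X**2)
h = -7 (h = -15 + 2*2**2 = -15 + 2*4 = -15 + 8 = -7)
L(T) = 63 + T (L(T) = (T - 7) + 70 = (-7 + T) + 70 = 63 + T)
sqrt(L(t(-27)) - 2822994) = sqrt((63 + 24) - 2822994) = sqrt(87 - 2822994) = sqrt(-2822907) = I*sqrt(2822907)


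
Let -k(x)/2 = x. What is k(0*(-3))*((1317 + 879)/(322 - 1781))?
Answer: 0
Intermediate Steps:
k(x) = -2*x
k(0*(-3))*((1317 + 879)/(322 - 1781)) = (-0*(-3))*((1317 + 879)/(322 - 1781)) = (-2*0)*(2196/(-1459)) = 0*(2196*(-1/1459)) = 0*(-2196/1459) = 0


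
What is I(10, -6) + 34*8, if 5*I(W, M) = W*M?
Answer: 260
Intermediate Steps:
I(W, M) = M*W/5 (I(W, M) = (W*M)/5 = (M*W)/5 = M*W/5)
I(10, -6) + 34*8 = (1/5)*(-6)*10 + 34*8 = -12 + 272 = 260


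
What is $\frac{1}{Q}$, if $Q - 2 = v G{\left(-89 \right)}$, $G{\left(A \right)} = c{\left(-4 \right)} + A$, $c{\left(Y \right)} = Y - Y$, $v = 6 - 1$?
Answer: $- \frac{1}{443} \approx -0.0022573$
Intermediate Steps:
$v = 5$ ($v = 6 - 1 = 5$)
$c{\left(Y \right)} = 0$
$G{\left(A \right)} = A$ ($G{\left(A \right)} = 0 + A = A$)
$Q = -443$ ($Q = 2 + 5 \left(-89\right) = 2 - 445 = -443$)
$\frac{1}{Q} = \frac{1}{-443} = - \frac{1}{443}$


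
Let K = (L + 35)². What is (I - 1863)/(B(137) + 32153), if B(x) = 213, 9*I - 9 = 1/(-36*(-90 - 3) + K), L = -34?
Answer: -56122541/975543606 ≈ -0.057530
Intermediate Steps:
K = 1 (K = (-34 + 35)² = 1² = 1)
I = 30142/30141 (I = 1 + 1/(9*(-36*(-90 - 3) + 1)) = 1 + 1/(9*(-36*(-93) + 1)) = 1 + 1/(9*(3348 + 1)) = 1 + (⅑)/3349 = 1 + (⅑)*(1/3349) = 1 + 1/30141 = 30142/30141 ≈ 1.0000)
(I - 1863)/(B(137) + 32153) = (30142/30141 - 1863)/(213 + 32153) = -56122541/30141/32366 = -56122541/30141*1/32366 = -56122541/975543606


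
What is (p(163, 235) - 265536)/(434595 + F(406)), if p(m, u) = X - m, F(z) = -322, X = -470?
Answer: -266169/434273 ≈ -0.61291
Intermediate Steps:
p(m, u) = -470 - m
(p(163, 235) - 265536)/(434595 + F(406)) = ((-470 - 1*163) - 265536)/(434595 - 322) = ((-470 - 163) - 265536)/434273 = (-633 - 265536)*(1/434273) = -266169*1/434273 = -266169/434273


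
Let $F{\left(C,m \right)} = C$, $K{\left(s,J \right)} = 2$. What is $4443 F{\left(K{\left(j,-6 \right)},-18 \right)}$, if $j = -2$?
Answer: $8886$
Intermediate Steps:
$4443 F{\left(K{\left(j,-6 \right)},-18 \right)} = 4443 \cdot 2 = 8886$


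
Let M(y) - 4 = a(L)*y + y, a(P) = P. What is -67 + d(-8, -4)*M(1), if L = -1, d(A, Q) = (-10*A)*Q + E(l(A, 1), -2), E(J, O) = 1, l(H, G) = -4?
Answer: -1343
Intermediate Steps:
d(A, Q) = 1 - 10*A*Q (d(A, Q) = (-10*A)*Q + 1 = -10*A*Q + 1 = 1 - 10*A*Q)
M(y) = 4 (M(y) = 4 + (-y + y) = 4 + 0 = 4)
-67 + d(-8, -4)*M(1) = -67 + (1 - 10*(-8)*(-4))*4 = -67 + (1 - 320)*4 = -67 - 319*4 = -67 - 1276 = -1343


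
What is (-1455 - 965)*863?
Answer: -2088460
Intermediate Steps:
(-1455 - 965)*863 = -2420*863 = -2088460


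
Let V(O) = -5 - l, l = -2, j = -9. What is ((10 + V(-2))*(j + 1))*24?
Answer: -1344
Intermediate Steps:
V(O) = -3 (V(O) = -5 - 1*(-2) = -5 + 2 = -3)
((10 + V(-2))*(j + 1))*24 = ((10 - 3)*(-9 + 1))*24 = (7*(-8))*24 = -56*24 = -1344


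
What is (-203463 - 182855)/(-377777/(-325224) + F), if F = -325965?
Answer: 125639885232/106011263383 ≈ 1.1852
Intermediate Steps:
(-203463 - 182855)/(-377777/(-325224) + F) = (-203463 - 182855)/(-377777/(-325224) - 325965) = -386318/(-377777*(-1/325224) - 325965) = -386318/(377777/325224 - 325965) = -386318/(-106011263383/325224) = -386318*(-325224/106011263383) = 125639885232/106011263383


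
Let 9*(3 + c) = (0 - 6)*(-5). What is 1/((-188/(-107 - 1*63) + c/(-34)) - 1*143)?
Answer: -510/72371 ≈ -0.0070470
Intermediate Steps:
c = 1/3 (c = -3 + ((0 - 6)*(-5))/9 = -3 + (-6*(-5))/9 = -3 + (1/9)*30 = -3 + 10/3 = 1/3 ≈ 0.33333)
1/((-188/(-107 - 1*63) + c/(-34)) - 1*143) = 1/((-188/(-107 - 1*63) + (1/3)/(-34)) - 1*143) = 1/((-188/(-107 - 63) + (1/3)*(-1/34)) - 143) = 1/((-188/(-170) - 1/102) - 143) = 1/((-188*(-1/170) - 1/102) - 143) = 1/((94/85 - 1/102) - 143) = 1/(559/510 - 143) = 1/(-72371/510) = -510/72371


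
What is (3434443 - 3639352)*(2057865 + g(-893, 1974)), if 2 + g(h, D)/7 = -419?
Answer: -421071192462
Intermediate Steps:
g(h, D) = -2947 (g(h, D) = -14 + 7*(-419) = -14 - 2933 = -2947)
(3434443 - 3639352)*(2057865 + g(-893, 1974)) = (3434443 - 3639352)*(2057865 - 2947) = -204909*2054918 = -421071192462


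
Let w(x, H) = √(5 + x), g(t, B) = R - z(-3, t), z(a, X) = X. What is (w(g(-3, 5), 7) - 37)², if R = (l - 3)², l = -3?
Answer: 1413 - 148*√11 ≈ 922.14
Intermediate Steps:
R = 36 (R = (-3 - 3)² = (-6)² = 36)
g(t, B) = 36 - t
(w(g(-3, 5), 7) - 37)² = (√(5 + (36 - 1*(-3))) - 37)² = (√(5 + (36 + 3)) - 37)² = (√(5 + 39) - 37)² = (√44 - 37)² = (2*√11 - 37)² = (-37 + 2*√11)²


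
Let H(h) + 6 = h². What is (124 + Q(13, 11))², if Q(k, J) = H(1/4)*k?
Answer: 561001/256 ≈ 2191.4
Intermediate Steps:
H(h) = -6 + h²
Q(k, J) = -95*k/16 (Q(k, J) = (-6 + (1/4)²)*k = (-6 + (1*(¼))²)*k = (-6 + (¼)²)*k = (-6 + 1/16)*k = -95*k/16)
(124 + Q(13, 11))² = (124 - 95/16*13)² = (124 - 1235/16)² = (749/16)² = 561001/256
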